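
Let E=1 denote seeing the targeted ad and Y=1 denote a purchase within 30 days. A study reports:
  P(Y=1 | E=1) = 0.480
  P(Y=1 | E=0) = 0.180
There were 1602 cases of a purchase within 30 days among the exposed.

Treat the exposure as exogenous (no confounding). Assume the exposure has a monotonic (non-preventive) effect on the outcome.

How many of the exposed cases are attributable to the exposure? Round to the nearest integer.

about 1001 cases

Let p₁ = 0.48, p₀ = 0.18.
PN = (p₁ − p₀)/p₁ = (0.48 − 0.18) / 0.48 ≈ 0.62500.
Attributable cases ≈ PN × (exposed cases) = 0.62500 × 1602 ≈ 1001.25.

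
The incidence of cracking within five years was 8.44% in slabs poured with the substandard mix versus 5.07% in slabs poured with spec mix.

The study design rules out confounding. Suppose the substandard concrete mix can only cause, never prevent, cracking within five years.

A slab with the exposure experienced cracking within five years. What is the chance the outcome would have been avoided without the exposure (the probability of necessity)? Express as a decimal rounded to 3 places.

p₁ = 0.0844, p₀ = 0.0507.
Under exogeneity and monotonicity, PN = (p₁ − p₀) / p₁.
PN = (0.0844 − 0.0507) / 0.0844 = 0.0337 / 0.0844 ≈ 0.3993

PN ≈ 0.399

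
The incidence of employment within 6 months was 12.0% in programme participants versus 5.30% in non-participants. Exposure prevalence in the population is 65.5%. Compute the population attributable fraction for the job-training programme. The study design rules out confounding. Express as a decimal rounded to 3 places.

p₁ = 0.12, p₀ = 0.053.
Overall risk P(Y=1) = π·p₁ + (1−π)·p₀ = 0.655×0.12 + 0.345×0.053 = 0.096885.
Under exogeneity, PAF = [P(Y=1) − p₀] / P(Y=1).
PAF = (0.096885 − 0.053) / 0.096885 ≈ 0.4530

PAF ≈ 0.453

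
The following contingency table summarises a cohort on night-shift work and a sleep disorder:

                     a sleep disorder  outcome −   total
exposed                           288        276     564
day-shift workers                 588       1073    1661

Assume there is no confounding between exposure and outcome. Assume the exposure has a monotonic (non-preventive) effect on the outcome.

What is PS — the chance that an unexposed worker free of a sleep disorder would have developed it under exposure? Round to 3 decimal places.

p₁ = P(outcome | exposed) = 288/564 = 0.51064
p₀ = P(outcome | unexposed) = 588/1661 = 0.354
Under exogeneity and monotonicity, PS = (p₁ − p₀)/(1 − p₀).
PS = (0.51064 − 0.354) / 0.646 ≈ 0.2425

PS ≈ 0.242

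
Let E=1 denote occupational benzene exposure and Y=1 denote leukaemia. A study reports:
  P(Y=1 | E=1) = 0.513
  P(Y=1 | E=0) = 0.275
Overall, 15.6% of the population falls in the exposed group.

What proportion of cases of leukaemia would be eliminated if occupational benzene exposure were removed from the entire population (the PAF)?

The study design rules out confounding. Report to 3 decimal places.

PAF ≈ 0.119

Let p₁ = 0.513, p₀ = 0.275.
Overall risk P(Y=1) = π·p₁ + (1−π)·p₀ = 0.156×0.513 + 0.844×0.275 = 0.31213.
Under exogeneity, PAF = [P(Y=1) − p₀] / P(Y=1).
PAF = (0.31213 − 0.275) / 0.31213 ≈ 0.1190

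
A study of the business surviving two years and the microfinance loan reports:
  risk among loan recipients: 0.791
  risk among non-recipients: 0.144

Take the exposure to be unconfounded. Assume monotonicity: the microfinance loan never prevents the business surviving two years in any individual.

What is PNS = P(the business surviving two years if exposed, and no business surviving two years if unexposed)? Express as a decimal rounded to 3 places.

PNS ≈ 0.647

Let p₁ = 0.791, p₀ = 0.144.
Under exogeneity and monotonicity, PNS = p₁ − p₀.
PNS = 0.791 − 0.144 = 0.647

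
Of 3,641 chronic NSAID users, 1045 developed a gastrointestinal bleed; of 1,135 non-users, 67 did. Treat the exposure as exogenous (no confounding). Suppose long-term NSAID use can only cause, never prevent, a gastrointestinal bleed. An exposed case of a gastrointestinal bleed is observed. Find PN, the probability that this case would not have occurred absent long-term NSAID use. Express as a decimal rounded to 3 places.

p₁ = P(outcome | exposed) = 1045/3641 = 0.28701
p₀ = P(outcome | unexposed) = 67/1135 = 0.059031
Under exogeneity and monotonicity, PN = (p₁ − p₀) / p₁.
PN = (0.28701 − 0.059031) / 0.28701 = 0.22798 / 0.28701 ≈ 0.7943

PN ≈ 0.794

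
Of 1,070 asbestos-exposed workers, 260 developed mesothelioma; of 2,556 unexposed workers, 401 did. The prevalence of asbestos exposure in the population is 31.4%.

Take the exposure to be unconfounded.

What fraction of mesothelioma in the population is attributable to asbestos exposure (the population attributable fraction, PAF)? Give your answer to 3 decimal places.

PAF ≈ 0.147

p₁ = P(outcome | exposed) = 260/1070 = 0.24299
p₀ = P(outcome | unexposed) = 401/2556 = 0.15689
Overall risk P(Y=1) = π·p₁ + (1−π)·p₀ = 0.314×0.24299 + 0.686×0.15689 = 0.18392.
Under exogeneity, PAF = [P(Y=1) − p₀] / P(Y=1).
PAF = (0.18392 − 0.15689) / 0.18392 ≈ 0.1470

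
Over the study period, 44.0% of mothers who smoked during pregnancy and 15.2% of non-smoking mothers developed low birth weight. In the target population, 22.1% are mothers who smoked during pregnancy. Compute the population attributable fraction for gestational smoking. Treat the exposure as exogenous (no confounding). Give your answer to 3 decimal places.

p₁ = 0.44, p₀ = 0.152.
Overall risk P(Y=1) = π·p₁ + (1−π)·p₀ = 0.221×0.44 + 0.779×0.152 = 0.21565.
Under exogeneity, PAF = [P(Y=1) − p₀] / P(Y=1).
PAF = (0.21565 − 0.152) / 0.21565 ≈ 0.2951

PAF ≈ 0.295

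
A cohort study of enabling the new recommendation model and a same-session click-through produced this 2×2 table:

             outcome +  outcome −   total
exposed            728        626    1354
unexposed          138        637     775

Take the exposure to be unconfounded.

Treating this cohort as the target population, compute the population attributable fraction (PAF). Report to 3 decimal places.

p₁ = P(outcome | exposed) = 728/1354 = 0.53767
p₀ = P(outcome | unexposed) = 138/775 = 0.17806
Exposure prevalence π = 1354/2129 = 0.63598; overall risk P(Y=1) = 0.40676.
Under exogeneity, PAF = [P(Y=1) − p₀]/P(Y=1).
PAF = (0.40676 − 0.17806) / 0.40676 ≈ 0.5622

PAF ≈ 0.562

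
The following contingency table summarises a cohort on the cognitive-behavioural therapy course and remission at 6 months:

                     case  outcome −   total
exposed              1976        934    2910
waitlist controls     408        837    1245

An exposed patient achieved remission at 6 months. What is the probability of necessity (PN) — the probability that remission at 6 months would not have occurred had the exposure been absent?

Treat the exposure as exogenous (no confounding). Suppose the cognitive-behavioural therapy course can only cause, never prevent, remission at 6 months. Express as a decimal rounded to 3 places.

PN ≈ 0.517

p₁ = P(outcome | exposed) = 1976/2910 = 0.67904
p₀ = P(outcome | unexposed) = 408/1245 = 0.32771
Under exogeneity and monotonicity, PN = (p₁ − p₀)/p₁.
PN = (0.67904 − 0.32771) / 0.67904 ≈ 0.5174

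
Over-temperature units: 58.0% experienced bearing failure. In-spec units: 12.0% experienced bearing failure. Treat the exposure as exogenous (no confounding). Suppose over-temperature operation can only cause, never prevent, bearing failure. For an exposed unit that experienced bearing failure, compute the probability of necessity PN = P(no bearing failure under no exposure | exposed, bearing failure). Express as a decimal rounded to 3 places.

PN ≈ 0.793

p₁ = 0.58, p₀ = 0.12.
Under exogeneity and monotonicity, PN = (p₁ − p₀) / p₁.
PN = (0.58 − 0.12) / 0.58 = 0.46 / 0.58 ≈ 0.7931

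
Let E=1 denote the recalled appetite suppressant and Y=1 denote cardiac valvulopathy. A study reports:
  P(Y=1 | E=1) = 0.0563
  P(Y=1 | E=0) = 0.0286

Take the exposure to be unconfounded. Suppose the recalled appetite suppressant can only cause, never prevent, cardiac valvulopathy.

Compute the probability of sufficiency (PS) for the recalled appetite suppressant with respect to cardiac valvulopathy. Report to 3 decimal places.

PS ≈ 0.029

Let p₁ = 0.0563, p₀ = 0.0286.
Under exogeneity and monotonicity, PS = (p₁ − p₀) / (1 − p₀).
PS = (0.0563 − 0.0286) / (1 − 0.0286) = 0.0277 / 0.9714 ≈ 0.0285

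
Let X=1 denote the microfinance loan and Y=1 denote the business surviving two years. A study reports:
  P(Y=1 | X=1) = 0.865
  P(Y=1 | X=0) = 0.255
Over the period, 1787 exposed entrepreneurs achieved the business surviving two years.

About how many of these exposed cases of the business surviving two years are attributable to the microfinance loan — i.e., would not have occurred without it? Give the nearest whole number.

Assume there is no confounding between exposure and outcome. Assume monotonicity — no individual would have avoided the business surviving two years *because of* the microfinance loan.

Let p₁ = 0.865, p₀ = 0.255.
PN = (p₁ − p₀)/p₁ = (0.865 − 0.255) / 0.865 ≈ 0.70520.
Attributable cases ≈ PN × (exposed cases) = 0.70520 × 1787 ≈ 1260.20.

about 1260 cases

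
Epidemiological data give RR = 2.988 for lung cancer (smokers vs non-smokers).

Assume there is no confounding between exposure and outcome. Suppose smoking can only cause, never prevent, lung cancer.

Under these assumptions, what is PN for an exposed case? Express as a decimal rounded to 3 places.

PN ≈ 0.665

Under exogeneity and monotonicity, PN = (RR − 1) / RR = 1 − 1/RR.
PN = (2.988 − 1) / 2.988 = 1.988 / 2.988 ≈ 0.6653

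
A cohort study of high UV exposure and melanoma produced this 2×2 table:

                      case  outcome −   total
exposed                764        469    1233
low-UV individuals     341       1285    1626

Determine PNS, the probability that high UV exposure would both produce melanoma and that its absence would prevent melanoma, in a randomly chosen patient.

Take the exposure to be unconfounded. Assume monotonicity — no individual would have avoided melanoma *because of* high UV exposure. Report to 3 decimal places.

PNS ≈ 0.410

p₁ = P(outcome | exposed) = 764/1233 = 0.61963
p₀ = P(outcome | unexposed) = 341/1626 = 0.20972
Under exogeneity and monotonicity, PNS = p₁ − p₀.
PNS = 0.61963 − 0.20972 = 0.40991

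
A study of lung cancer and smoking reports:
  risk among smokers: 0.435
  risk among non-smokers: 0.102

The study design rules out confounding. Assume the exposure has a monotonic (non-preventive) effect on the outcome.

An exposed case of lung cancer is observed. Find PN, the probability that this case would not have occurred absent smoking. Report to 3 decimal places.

PN ≈ 0.766

Let p₁ = 0.435, p₀ = 0.102.
Under exogeneity and monotonicity, PN = (p₁ − p₀) / p₁.
PN = (0.435 − 0.102) / 0.435 = 0.333 / 0.435 ≈ 0.7655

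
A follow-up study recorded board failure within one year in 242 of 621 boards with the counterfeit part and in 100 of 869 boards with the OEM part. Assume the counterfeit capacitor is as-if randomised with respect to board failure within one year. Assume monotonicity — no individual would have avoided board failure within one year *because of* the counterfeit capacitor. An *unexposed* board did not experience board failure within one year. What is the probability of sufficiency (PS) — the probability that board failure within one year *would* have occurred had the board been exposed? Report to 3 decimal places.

p₁ = P(outcome | exposed) = 242/621 = 0.38969
p₀ = P(outcome | unexposed) = 100/869 = 0.11507
Under exogeneity and monotonicity, PS = (p₁ − p₀) / (1 − p₀).
PS = (0.38969 − 0.11507) / (1 − 0.11507) = 0.27462 / 0.88493 ≈ 0.3103

PS ≈ 0.310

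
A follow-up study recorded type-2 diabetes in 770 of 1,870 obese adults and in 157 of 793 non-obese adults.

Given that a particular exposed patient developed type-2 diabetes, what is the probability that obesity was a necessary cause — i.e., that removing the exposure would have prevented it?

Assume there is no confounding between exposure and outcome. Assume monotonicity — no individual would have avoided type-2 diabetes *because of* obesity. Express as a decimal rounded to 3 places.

PN ≈ 0.519

p₁ = P(outcome | exposed) = 770/1870 = 0.41176
p₀ = P(outcome | unexposed) = 157/793 = 0.19798
Under exogeneity and monotonicity, PN = (p₁ − p₀) / p₁.
PN = (0.41176 − 0.19798) / 0.41176 = 0.21378 / 0.41176 ≈ 0.5192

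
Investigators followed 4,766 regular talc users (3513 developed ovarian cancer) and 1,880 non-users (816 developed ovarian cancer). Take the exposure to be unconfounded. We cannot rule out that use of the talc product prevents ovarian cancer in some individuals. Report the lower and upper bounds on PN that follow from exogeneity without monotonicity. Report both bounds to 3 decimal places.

0.411 ≤ PN ≤ 0.768

p₁ = P(outcome | exposed) = 3513/4766 = 0.7371
p₀ = P(outcome | unexposed) = 816/1880 = 0.43404
Under exogeneity alone the bounds on PN are max{0,(p₁−p₀)/p₁} ≤ PN ≤ min{1,(1−p₀)/p₁}.
  lower = (p₁ − p₀)/p₁ = 0.30305 / 0.7371 ≈ 0.4111
  upper = min{1, (1 − p₀)/p₁} = 0.56596 / 0.7371 ≈ 0.7678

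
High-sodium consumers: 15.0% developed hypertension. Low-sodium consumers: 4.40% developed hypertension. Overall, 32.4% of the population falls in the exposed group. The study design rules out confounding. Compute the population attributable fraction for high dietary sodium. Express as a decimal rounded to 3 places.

PAF ≈ 0.438

p₁ = 0.15, p₀ = 0.044.
Overall risk P(Y=1) = π·p₁ + (1−π)·p₀ = 0.324×0.15 + 0.676×0.044 = 0.078344.
Under exogeneity, PAF = [P(Y=1) − p₀] / P(Y=1).
PAF = (0.078344 − 0.044) / 0.078344 ≈ 0.4384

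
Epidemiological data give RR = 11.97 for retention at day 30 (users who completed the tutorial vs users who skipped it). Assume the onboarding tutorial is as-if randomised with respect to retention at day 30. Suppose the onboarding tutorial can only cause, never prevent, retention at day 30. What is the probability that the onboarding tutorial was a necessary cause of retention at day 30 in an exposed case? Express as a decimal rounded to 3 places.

PN ≈ 0.916

Under exogeneity and monotonicity, PN = (RR − 1) / RR = 1 − 1/RR.
PN = (11.97 − 1) / 11.97 = 10.97 / 11.97 ≈ 0.9165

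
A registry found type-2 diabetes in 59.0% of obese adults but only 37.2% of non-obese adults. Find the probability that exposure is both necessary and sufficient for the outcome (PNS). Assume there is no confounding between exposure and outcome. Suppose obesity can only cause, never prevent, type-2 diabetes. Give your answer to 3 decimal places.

PNS ≈ 0.218

p₁ = 0.59, p₀ = 0.372.
Under exogeneity and monotonicity, PNS = p₁ − p₀.
PNS = 0.59 − 0.372 = 0.218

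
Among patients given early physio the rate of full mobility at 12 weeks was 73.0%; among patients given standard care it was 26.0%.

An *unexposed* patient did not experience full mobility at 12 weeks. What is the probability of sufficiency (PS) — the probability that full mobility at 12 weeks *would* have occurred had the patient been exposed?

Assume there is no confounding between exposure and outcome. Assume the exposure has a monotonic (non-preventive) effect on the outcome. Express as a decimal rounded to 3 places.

p₁ = 0.73, p₀ = 0.26.
Under exogeneity and monotonicity, PS = (p₁ − p₀) / (1 − p₀).
PS = (0.73 − 0.26) / (1 − 0.26) = 0.47 / 0.74 ≈ 0.6351

PS ≈ 0.635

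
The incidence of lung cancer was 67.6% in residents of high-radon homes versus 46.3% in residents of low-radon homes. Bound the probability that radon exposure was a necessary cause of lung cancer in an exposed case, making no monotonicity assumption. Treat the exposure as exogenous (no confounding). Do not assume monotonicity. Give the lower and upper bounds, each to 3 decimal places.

0.315 ≤ PN ≤ 0.794

p₁ = 0.676, p₀ = 0.463.
Under exogeneity alone the bounds on PN are max{0,(p₁−p₀)/p₁} ≤ PN ≤ min{1,(1−p₀)/p₁}.
  lower = (p₁ − p₀)/p₁ = 0.213 / 0.676 ≈ 0.3151
  upper = min{1, (1 − p₀)/p₁} = 0.537 / 0.676 ≈ 0.7944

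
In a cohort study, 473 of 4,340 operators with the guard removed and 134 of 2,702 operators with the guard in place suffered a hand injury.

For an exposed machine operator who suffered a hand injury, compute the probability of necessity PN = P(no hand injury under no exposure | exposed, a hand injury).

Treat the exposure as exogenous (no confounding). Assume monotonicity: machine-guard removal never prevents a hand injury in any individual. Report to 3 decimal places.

PN ≈ 0.545

p₁ = P(outcome | exposed) = 473/4340 = 0.10899
p₀ = P(outcome | unexposed) = 134/2702 = 0.049593
Under exogeneity and monotonicity, PN = (p₁ − p₀) / p₁.
PN = (0.10899 − 0.049593) / 0.10899 = 0.059393 / 0.10899 ≈ 0.5450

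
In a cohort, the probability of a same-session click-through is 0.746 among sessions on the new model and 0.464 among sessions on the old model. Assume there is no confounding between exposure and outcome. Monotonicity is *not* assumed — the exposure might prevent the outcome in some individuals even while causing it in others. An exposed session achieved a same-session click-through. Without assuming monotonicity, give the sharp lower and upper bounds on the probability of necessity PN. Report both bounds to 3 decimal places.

0.378 ≤ PN ≤ 0.718

Let p₁ = 0.746, p₀ = 0.464.
Under exogeneity alone the bounds on PN are max{0,(p₁−p₀)/p₁} ≤ PN ≤ min{1,(1−p₀)/p₁}.
  lower = (p₁ − p₀)/p₁ = 0.282 / 0.746 ≈ 0.3780
  upper = min{1, (1 − p₀)/p₁} = 0.536 / 0.746 ≈ 0.7185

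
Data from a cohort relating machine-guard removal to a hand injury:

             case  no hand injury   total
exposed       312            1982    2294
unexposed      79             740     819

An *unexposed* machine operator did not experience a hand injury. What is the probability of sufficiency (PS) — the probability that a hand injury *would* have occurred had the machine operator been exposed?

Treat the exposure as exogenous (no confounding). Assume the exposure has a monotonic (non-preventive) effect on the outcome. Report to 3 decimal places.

PS ≈ 0.044

p₁ = P(outcome | exposed) = 312/2294 = 0.13601
p₀ = P(outcome | unexposed) = 79/819 = 0.096459
Under exogeneity and monotonicity, PS = (p₁ − p₀)/(1 − p₀).
PS = (0.13601 − 0.096459) / 0.90354 ≈ 0.0438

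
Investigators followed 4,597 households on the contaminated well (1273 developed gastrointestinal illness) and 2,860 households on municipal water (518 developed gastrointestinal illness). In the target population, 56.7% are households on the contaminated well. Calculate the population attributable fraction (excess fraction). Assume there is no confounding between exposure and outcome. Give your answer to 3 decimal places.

p₁ = P(outcome | exposed) = 1273/4597 = 0.27692
p₀ = P(outcome | unexposed) = 518/2860 = 0.18112
Overall risk P(Y=1) = π·p₁ + (1−π)·p₀ = 0.567×0.27692 + 0.433×0.18112 = 0.23544.
Under exogeneity, PAF = [P(Y=1) − p₀] / P(Y=1).
PAF = (0.23544 − 0.18112) / 0.23544 ≈ 0.2307

PAF ≈ 0.231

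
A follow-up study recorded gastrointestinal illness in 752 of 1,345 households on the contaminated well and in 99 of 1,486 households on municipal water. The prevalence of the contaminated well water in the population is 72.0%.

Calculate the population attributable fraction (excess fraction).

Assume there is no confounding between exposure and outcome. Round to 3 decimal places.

PAF ≈ 0.842

p₁ = P(outcome | exposed) = 752/1345 = 0.55911
p₀ = P(outcome | unexposed) = 99/1486 = 0.066622
Overall risk P(Y=1) = π·p₁ + (1−π)·p₀ = 0.72×0.55911 + 0.28×0.066622 = 0.42121.
Under exogeneity, PAF = [P(Y=1) − p₀] / P(Y=1).
PAF = (0.42121 − 0.066622) / 0.42121 ≈ 0.8418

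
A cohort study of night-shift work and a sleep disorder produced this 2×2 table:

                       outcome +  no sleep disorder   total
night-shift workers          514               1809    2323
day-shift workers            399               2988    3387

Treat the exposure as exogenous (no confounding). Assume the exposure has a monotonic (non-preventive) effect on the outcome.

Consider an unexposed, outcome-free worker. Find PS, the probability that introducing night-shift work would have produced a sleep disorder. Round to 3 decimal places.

PS ≈ 0.117

p₁ = P(outcome | exposed) = 514/2323 = 0.22127
p₀ = P(outcome | unexposed) = 399/3387 = 0.1178
Under exogeneity and monotonicity, PS = (p₁ − p₀)/(1 − p₀).
PS = (0.22127 − 0.1178) / 0.8822 ≈ 0.1173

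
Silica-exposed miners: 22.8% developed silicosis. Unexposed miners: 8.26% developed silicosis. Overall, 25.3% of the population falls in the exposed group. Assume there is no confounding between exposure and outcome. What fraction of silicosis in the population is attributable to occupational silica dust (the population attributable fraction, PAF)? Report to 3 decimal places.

p₁ = 0.228, p₀ = 0.0826.
Overall risk P(Y=1) = π·p₁ + (1−π)·p₀ = 0.253×0.228 + 0.747×0.0826 = 0.11939.
Under exogeneity, PAF = [P(Y=1) − p₀] / P(Y=1).
PAF = (0.11939 − 0.0826) / 0.11939 ≈ 0.3081

PAF ≈ 0.308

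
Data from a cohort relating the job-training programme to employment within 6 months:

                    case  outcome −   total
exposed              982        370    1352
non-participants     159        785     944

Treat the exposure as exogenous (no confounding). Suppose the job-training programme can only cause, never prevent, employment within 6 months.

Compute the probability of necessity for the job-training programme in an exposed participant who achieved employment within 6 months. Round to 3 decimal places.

PN ≈ 0.768

p₁ = P(outcome | exposed) = 982/1352 = 0.72633
p₀ = P(outcome | unexposed) = 159/944 = 0.16843
Under exogeneity and monotonicity, PN = (p₁ − p₀)/p₁.
PN = (0.72633 − 0.16843) / 0.72633 ≈ 0.7681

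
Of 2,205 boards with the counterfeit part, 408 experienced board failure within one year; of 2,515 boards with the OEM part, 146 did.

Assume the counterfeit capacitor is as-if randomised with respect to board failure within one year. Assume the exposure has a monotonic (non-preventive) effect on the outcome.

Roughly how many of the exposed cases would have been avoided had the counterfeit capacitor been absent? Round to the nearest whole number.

about 280 cases

p₁ = P(outcome | exposed) = 408/2205 = 0.18503
p₀ = P(outcome | unexposed) = 146/2515 = 0.058052
PN = (p₁ − p₀)/p₁ = (0.18503 − 0.058052) / 0.18503 ≈ 0.68626.
Attributable cases ≈ PN × (exposed cases) = 0.68626 × 408 ≈ 280.00.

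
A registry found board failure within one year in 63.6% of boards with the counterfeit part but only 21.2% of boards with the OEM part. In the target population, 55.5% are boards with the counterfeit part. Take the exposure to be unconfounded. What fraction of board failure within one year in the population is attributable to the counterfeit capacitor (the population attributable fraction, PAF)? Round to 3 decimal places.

p₁ = 0.636, p₀ = 0.212.
Overall risk P(Y=1) = π·p₁ + (1−π)·p₀ = 0.555×0.636 + 0.445×0.212 = 0.44732.
Under exogeneity, PAF = [P(Y=1) − p₀] / P(Y=1).
PAF = (0.44732 − 0.212) / 0.44732 ≈ 0.5261

PAF ≈ 0.526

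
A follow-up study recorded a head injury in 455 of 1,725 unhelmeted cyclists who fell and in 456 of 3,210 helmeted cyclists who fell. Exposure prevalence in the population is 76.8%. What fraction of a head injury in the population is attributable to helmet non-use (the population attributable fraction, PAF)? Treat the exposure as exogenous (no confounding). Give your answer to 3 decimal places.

PAF ≈ 0.397

p₁ = P(outcome | exposed) = 455/1725 = 0.26377
p₀ = P(outcome | unexposed) = 456/3210 = 0.14206
Overall risk P(Y=1) = π·p₁ + (1−π)·p₀ = 0.768×0.26377 + 0.232×0.14206 = 0.23553.
Under exogeneity, PAF = [P(Y=1) − p₀] / P(Y=1).
PAF = (0.23553 − 0.14206) / 0.23553 ≈ 0.3969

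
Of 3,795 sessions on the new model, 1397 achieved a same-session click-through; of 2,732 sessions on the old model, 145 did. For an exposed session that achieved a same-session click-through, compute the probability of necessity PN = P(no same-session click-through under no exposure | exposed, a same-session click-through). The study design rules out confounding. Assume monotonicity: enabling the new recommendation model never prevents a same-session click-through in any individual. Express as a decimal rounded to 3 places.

p₁ = P(outcome | exposed) = 1397/3795 = 0.36812
p₀ = P(outcome | unexposed) = 145/2732 = 0.053075
Under exogeneity and monotonicity, PN = (p₁ − p₀) / p₁.
PN = (0.36812 − 0.053075) / 0.36812 = 0.31504 / 0.36812 ≈ 0.8558

PN ≈ 0.856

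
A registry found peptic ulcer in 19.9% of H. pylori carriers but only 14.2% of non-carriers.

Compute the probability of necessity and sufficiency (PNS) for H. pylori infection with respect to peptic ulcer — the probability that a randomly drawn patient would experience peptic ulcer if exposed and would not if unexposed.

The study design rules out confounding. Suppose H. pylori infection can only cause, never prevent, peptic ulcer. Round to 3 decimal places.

p₁ = 0.199, p₀ = 0.142.
Under exogeneity and monotonicity, PNS = p₁ − p₀.
PNS = 0.199 − 0.142 = 0.057

PNS ≈ 0.057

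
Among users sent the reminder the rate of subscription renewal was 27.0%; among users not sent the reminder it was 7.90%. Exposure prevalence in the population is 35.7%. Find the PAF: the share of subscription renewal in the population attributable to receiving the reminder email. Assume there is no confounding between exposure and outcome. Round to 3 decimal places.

p₁ = 0.27, p₀ = 0.079.
Overall risk P(Y=1) = π·p₁ + (1−π)·p₀ = 0.357×0.27 + 0.643×0.079 = 0.14719.
Under exogeneity, PAF = [P(Y=1) − p₀] / P(Y=1).
PAF = (0.14719 − 0.079) / 0.14719 ≈ 0.4633

PAF ≈ 0.463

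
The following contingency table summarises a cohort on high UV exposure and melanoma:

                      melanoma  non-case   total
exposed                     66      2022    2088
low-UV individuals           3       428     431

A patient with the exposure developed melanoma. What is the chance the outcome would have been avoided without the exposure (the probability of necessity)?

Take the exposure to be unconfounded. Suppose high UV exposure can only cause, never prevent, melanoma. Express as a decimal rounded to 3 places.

p₁ = P(outcome | exposed) = 66/2088 = 0.031609
p₀ = P(outcome | unexposed) = 3/431 = 0.0069606
Under exogeneity and monotonicity, PN = (p₁ − p₀) / p₁.
PN = (0.031609 − 0.0069606) / 0.031609 = 0.024649 / 0.031609 ≈ 0.7798

PN ≈ 0.780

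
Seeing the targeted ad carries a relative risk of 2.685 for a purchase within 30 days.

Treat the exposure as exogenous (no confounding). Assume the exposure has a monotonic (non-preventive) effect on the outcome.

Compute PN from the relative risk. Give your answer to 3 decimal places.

Under exogeneity and monotonicity, PN = (RR − 1) / RR = 1 − 1/RR.
PN = (2.685 − 1) / 2.685 = 1.685 / 2.685 ≈ 0.6276

PN ≈ 0.628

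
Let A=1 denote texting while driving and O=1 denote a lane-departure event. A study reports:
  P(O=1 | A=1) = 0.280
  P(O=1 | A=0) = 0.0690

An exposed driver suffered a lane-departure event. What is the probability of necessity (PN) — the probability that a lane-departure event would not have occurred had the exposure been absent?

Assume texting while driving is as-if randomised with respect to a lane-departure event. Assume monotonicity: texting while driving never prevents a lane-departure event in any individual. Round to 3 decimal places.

PN ≈ 0.754

Let p₁ = 0.28, p₀ = 0.069.
Under exogeneity and monotonicity, PN = (p₁ − p₀) / p₁.
PN = (0.28 − 0.069) / 0.28 = 0.211 / 0.28 ≈ 0.7536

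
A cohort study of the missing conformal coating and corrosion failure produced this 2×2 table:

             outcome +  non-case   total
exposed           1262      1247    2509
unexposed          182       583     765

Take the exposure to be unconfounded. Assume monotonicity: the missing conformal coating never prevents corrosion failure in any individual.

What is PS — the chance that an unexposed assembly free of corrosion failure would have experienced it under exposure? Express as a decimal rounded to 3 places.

p₁ = P(outcome | exposed) = 1262/2509 = 0.50299
p₀ = P(outcome | unexposed) = 182/765 = 0.23791
Under exogeneity and monotonicity, PS = (p₁ − p₀) / (1 − p₀).
PS = (0.50299 − 0.23791) / (1 − 0.23791) = 0.26508 / 0.76209 ≈ 0.3478

PS ≈ 0.348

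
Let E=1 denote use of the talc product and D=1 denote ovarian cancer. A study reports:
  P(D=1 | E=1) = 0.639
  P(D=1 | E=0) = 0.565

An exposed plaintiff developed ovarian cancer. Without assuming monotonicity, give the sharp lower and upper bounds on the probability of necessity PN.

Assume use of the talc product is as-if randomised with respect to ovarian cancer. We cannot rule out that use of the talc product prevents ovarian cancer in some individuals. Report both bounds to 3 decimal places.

Let p₁ = 0.639, p₀ = 0.565.
Under exogeneity alone the bounds on PN are max{0,(p₁−p₀)/p₁} ≤ PN ≤ min{1,(1−p₀)/p₁}.
  lower = (p₁ − p₀)/p₁ = 0.074 / 0.639 ≈ 0.1158
  upper = min{1, (1 − p₀)/p₁} = 0.435 / 0.639 ≈ 0.6808

0.116 ≤ PN ≤ 0.681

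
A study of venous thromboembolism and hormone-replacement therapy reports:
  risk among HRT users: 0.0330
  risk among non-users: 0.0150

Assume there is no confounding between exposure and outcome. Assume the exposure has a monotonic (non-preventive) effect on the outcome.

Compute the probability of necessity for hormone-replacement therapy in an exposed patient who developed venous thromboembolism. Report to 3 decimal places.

PN ≈ 0.545

Let p₁ = 0.033, p₀ = 0.015.
Under exogeneity and monotonicity, PN = (p₁ − p₀) / p₁.
PN = (0.033 − 0.015) / 0.033 = 0.018 / 0.033 ≈ 0.5455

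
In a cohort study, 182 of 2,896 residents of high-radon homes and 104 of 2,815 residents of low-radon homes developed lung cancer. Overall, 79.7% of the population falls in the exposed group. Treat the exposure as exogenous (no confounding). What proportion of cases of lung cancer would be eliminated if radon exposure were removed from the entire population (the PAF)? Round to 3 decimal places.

p₁ = P(outcome | exposed) = 182/2896 = 0.062845
p₀ = P(outcome | unexposed) = 104/2815 = 0.036945
Overall risk P(Y=1) = π·p₁ + (1−π)·p₀ = 0.797×0.062845 + 0.203×0.036945 = 0.057588.
Under exogeneity, PAF = [P(Y=1) − p₀] / P(Y=1).
PAF = (0.057588 − 0.036945) / 0.057588 ≈ 0.3585

PAF ≈ 0.358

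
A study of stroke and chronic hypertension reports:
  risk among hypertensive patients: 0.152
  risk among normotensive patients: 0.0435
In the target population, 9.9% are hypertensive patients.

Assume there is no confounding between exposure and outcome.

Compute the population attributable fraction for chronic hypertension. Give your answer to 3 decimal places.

PAF ≈ 0.198

Let p₁ = 0.152, p₀ = 0.0435.
Overall risk P(Y=1) = π·p₁ + (1−π)·p₀ = 0.099×0.152 + 0.901×0.0435 = 0.054241.
Under exogeneity, PAF = [P(Y=1) − p₀] / P(Y=1).
PAF = (0.054241 − 0.0435) / 0.054241 ≈ 0.1980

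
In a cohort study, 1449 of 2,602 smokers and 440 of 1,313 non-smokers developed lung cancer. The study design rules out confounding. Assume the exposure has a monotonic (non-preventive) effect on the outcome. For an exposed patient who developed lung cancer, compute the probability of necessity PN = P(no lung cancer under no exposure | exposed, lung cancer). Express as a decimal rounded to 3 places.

p₁ = P(outcome | exposed) = 1449/2602 = 0.55688
p₀ = P(outcome | unexposed) = 440/1313 = 0.33511
Under exogeneity and monotonicity, PN = (p₁ − p₀) / p₁.
PN = (0.55688 − 0.33511) / 0.55688 = 0.22177 / 0.55688 ≈ 0.3982

PN ≈ 0.398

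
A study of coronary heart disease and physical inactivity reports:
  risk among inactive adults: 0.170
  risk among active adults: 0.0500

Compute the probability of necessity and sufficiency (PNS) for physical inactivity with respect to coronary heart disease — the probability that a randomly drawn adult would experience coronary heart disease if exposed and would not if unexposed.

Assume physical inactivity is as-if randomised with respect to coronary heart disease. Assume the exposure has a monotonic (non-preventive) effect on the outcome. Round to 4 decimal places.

PNS ≈ 0.1200

Let p₁ = 0.17, p₀ = 0.05.
Under exogeneity and monotonicity, PNS = p₁ − p₀.
PNS = 0.17 − 0.05 = 0.12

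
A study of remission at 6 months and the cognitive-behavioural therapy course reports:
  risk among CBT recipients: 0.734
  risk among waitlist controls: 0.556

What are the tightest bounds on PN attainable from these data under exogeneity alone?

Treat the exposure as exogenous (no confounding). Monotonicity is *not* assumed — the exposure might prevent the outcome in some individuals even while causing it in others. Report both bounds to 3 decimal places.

Let p₁ = 0.734, p₀ = 0.556.
Under exogeneity alone the bounds on PN are max{0,(p₁−p₀)/p₁} ≤ PN ≤ min{1,(1−p₀)/p₁}.
  lower = (p₁ − p₀)/p₁ = 0.178 / 0.734 ≈ 0.2425
  upper = min{1, (1 − p₀)/p₁} = 0.444 / 0.734 ≈ 0.6049

0.243 ≤ PN ≤ 0.605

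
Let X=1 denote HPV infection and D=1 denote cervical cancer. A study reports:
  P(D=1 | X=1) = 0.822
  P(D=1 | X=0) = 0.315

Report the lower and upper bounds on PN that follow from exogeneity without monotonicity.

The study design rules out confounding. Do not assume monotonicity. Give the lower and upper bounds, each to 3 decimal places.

Let p₁ = 0.822, p₀ = 0.315.
Under exogeneity alone the bounds on PN are max{0,(p₁−p₀)/p₁} ≤ PN ≤ min{1,(1−p₀)/p₁}.
  lower = (p₁ − p₀)/p₁ = 0.507 / 0.822 ≈ 0.6168
  upper = min{1, (1 − p₀)/p₁} = 0.685 / 0.822 ≈ 0.8333

0.617 ≤ PN ≤ 0.833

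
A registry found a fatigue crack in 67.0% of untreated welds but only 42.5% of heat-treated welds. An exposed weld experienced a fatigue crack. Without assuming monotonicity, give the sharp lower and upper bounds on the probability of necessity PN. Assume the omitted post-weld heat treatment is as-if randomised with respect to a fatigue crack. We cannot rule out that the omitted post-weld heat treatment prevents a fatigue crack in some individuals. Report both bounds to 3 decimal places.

p₁ = 0.67, p₀ = 0.425.
Under exogeneity alone the bounds on PN are max{0,(p₁−p₀)/p₁} ≤ PN ≤ min{1,(1−p₀)/p₁}.
  lower = (p₁ − p₀)/p₁ = 0.245 / 0.67 ≈ 0.3657
  upper = min{1, (1 − p₀)/p₁} = 0.575 / 0.67 ≈ 0.8582

0.366 ≤ PN ≤ 0.858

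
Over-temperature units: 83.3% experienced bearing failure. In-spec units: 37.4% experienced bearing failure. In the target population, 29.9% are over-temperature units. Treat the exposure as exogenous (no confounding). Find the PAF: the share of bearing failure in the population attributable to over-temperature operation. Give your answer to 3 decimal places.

p₁ = 0.833, p₀ = 0.374.
Overall risk P(Y=1) = π·p₁ + (1−π)·p₀ = 0.299×0.833 + 0.701×0.374 = 0.51124.
Under exogeneity, PAF = [P(Y=1) − p₀] / P(Y=1).
PAF = (0.51124 − 0.374) / 0.51124 ≈ 0.2684

PAF ≈ 0.268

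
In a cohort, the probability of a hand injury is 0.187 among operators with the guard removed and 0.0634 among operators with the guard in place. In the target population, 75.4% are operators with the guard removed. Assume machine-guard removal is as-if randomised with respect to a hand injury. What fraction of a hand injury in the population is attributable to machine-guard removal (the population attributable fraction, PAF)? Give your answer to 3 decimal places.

PAF ≈ 0.595

Let p₁ = 0.187, p₀ = 0.0634.
Overall risk P(Y=1) = π·p₁ + (1−π)·p₀ = 0.754×0.187 + 0.246×0.0634 = 0.15659.
Under exogeneity, PAF = [P(Y=1) − p₀] / P(Y=1).
PAF = (0.15659 − 0.0634) / 0.15659 ≈ 0.5951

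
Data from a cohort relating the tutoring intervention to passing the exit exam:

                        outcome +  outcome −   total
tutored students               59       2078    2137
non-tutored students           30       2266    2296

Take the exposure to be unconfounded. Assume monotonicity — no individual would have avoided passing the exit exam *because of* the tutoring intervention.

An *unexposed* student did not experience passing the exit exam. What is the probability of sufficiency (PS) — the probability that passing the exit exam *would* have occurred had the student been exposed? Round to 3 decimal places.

p₁ = P(outcome | exposed) = 59/2137 = 0.027609
p₀ = P(outcome | unexposed) = 30/2296 = 0.013066
Under exogeneity and monotonicity, PS = (p₁ − p₀) / (1 − p₀).
PS = (0.027609 − 0.013066) / (1 − 0.013066) = 0.014543 / 0.98693 ≈ 0.0147

PS ≈ 0.015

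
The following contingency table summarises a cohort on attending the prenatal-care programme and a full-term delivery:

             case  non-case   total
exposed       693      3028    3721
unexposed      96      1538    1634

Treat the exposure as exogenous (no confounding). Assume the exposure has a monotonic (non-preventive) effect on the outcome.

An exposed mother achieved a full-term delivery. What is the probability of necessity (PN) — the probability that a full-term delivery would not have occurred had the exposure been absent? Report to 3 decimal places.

p₁ = P(outcome | exposed) = 693/3721 = 0.18624
p₀ = P(outcome | unexposed) = 96/1634 = 0.058752
Under exogeneity and monotonicity, PN = (p₁ − p₀)/p₁.
PN = (0.18624 − 0.058752) / 0.18624 ≈ 0.6845

PN ≈ 0.685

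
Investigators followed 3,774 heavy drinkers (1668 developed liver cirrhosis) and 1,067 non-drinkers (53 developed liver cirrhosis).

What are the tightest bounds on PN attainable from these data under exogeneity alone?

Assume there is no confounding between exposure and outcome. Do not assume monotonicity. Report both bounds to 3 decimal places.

0.888 ≤ PN ≤ 1.000

p₁ = P(outcome | exposed) = 1668/3774 = 0.44197
p₀ = P(outcome | unexposed) = 53/1067 = 0.049672
Under exogeneity alone the bounds on PN are max{0,(p₁−p₀)/p₁} ≤ PN ≤ min{1,(1−p₀)/p₁}.
  lower = (p₁ − p₀)/p₁ = 0.3923 / 0.44197 ≈ 0.8876
  upper = min{1, (1 − p₀)/p₁} = 0.95033 / 0.44197 ≈ 2.1502 → capped at 1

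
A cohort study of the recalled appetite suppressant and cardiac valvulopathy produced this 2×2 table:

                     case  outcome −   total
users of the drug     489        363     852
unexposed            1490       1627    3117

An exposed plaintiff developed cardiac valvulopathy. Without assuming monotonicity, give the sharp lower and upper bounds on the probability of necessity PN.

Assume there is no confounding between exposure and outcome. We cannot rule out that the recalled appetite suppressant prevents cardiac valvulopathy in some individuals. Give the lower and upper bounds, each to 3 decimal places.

p₁ = P(outcome | exposed) = 489/852 = 0.57394
p₀ = P(outcome | unexposed) = 1490/3117 = 0.47802
Under exogeneity alone the bounds on PN are max{0,(p₁−p₀)/p₁} ≤ PN ≤ min{1,(1−p₀)/p₁}.
  lower = (p₁ − p₀)/p₁ = 0.09592 / 0.57394 ≈ 0.1671
  upper = min{1, (1 − p₀)/p₁} = 0.52198 / 0.57394 ≈ 0.9095

0.167 ≤ PN ≤ 0.909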